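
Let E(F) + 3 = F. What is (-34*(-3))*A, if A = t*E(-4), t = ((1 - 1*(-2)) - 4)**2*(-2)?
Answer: 1428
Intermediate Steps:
E(F) = -3 + F
t = -2 (t = ((1 + 2) - 4)**2*(-2) = (3 - 4)**2*(-2) = (-1)**2*(-2) = 1*(-2) = -2)
A = 14 (A = -2*(-3 - 4) = -2*(-7) = 14)
(-34*(-3))*A = -34*(-3)*14 = 102*14 = 1428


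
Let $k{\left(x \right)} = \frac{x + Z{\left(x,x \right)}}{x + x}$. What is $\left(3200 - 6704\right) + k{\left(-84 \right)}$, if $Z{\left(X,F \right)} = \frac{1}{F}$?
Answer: $- \frac{49441391}{14112} \approx -3503.5$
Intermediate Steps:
$k{\left(x \right)} = \frac{x + \frac{1}{x}}{2 x}$ ($k{\left(x \right)} = \frac{x + \frac{1}{x}}{x + x} = \frac{x + \frac{1}{x}}{2 x}$)
$\left(3200 - 6704\right) + k{\left(-84 \right)} = \left(3200 - 6704\right) + \frac{1 + \left(-84\right)^{2}}{2 \cdot 7056} = -3504 + \frac{1}{2} \cdot \frac{1}{7056} \left(1 + 7056\right) = -3504 + \frac{1}{2} \cdot \frac{1}{7056} \cdot 7057 = -3504 + \frac{7057}{14112} = - \frac{49441391}{14112}$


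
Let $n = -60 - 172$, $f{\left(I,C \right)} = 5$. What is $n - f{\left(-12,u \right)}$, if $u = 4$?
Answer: $-237$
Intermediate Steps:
$n = -232$ ($n = -60 - 172 = -232$)
$n - f{\left(-12,u \right)} = -232 - 5 = -237$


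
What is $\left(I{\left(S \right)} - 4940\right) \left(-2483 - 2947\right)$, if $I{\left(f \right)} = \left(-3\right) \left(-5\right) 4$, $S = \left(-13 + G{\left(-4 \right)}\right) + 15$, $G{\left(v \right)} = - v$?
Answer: $26498400$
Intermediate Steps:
$S = 6$ ($S = \left(-13 - -4\right) + 15 = \left(-13 + 4\right) + 15 = -9 + 15 = 6$)
$I{\left(f \right)} = 60$ ($I{\left(f \right)} = 15 \cdot 4 = 60$)
$\left(I{\left(S \right)} - 4940\right) \left(-2483 - 2947\right) = \left(60 - 4940\right) \left(-2483 - 2947\right) = \left(-4880\right) \left(-5430\right) = 26498400$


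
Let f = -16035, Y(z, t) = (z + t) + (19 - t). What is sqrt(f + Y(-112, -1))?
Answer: 48*I*sqrt(7) ≈ 127.0*I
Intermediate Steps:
Y(z, t) = 19 + z (Y(z, t) = (t + z) + (19 - t) = 19 + z)
sqrt(f + Y(-112, -1)) = sqrt(-16035 + (19 - 112)) = sqrt(-16035 - 93) = sqrt(-16128) = 48*I*sqrt(7)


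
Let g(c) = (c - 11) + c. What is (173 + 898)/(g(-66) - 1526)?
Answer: -1071/1669 ≈ -0.64170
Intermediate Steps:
g(c) = -11 + 2*c (g(c) = (-11 + c) + c = -11 + 2*c)
(173 + 898)/(g(-66) - 1526) = (173 + 898)/((-11 + 2*(-66)) - 1526) = 1071/((-11 - 132) - 1526) = 1071/(-143 - 1526) = 1071/(-1669) = 1071*(-1/1669) = -1071/1669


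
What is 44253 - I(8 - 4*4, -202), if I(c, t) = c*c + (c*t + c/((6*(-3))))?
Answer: 383153/9 ≈ 42573.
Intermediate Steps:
I(c, t) = c² - c/18 + c*t (I(c, t) = c² + (c*t + c/(-18)) = c² + (c*t + c*(-1/18)) = c² + (c*t - c/18) = c² + (-c/18 + c*t) = c² - c/18 + c*t)
44253 - I(8 - 4*4, -202) = 44253 - (8 - 4*4)*(-1/18 + (8 - 4*4) - 202) = 44253 - (8 - 16)*(-1/18 + (8 - 16) - 202) = 44253 - (-8)*(-1/18 - 8 - 202) = 44253 - (-8)*(-3781)/18 = 44253 - 1*15124/9 = 44253 - 15124/9 = 383153/9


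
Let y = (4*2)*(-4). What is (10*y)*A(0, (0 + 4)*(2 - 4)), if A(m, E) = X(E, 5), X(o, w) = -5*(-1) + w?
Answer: -3200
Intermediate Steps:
X(o, w) = 5 + w
A(m, E) = 10 (A(m, E) = 5 + 5 = 10)
y = -32 (y = 8*(-4) = -32)
(10*y)*A(0, (0 + 4)*(2 - 4)) = (10*(-32))*10 = -320*10 = -3200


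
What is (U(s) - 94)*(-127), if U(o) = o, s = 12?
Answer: 10414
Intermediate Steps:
(U(s) - 94)*(-127) = (12 - 94)*(-127) = -82*(-127) = 10414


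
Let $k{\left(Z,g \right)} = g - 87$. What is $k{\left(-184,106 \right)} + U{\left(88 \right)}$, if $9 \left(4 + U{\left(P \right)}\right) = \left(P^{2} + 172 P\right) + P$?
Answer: $2567$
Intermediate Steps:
$k{\left(Z,g \right)} = -87 + g$
$U{\left(P \right)} = -4 + \frac{P^{2}}{9} + \frac{173 P}{9}$ ($U{\left(P \right)} = -4 + \frac{\left(P^{2} + 172 P\right) + P}{9} = -4 + \frac{P^{2} + 173 P}{9} = -4 + \left(\frac{P^{2}}{9} + \frac{173 P}{9}\right) = -4 + \frac{P^{2}}{9} + \frac{173 P}{9}$)
$k{\left(-184,106 \right)} + U{\left(88 \right)} = \left(-87 + 106\right) + \left(-4 + \frac{88^{2}}{9} + \frac{173}{9} \cdot 88\right) = 19 + \left(-4 + \frac{1}{9} \cdot 7744 + \frac{15224}{9}\right) = 19 + \left(-4 + \frac{7744}{9} + \frac{15224}{9}\right) = 19 + 2548 = 2567$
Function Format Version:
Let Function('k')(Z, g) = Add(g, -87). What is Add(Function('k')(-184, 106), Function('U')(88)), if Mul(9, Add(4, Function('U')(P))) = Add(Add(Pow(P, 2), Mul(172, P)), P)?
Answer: 2567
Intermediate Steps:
Function('k')(Z, g) = Add(-87, g)
Function('U')(P) = Add(-4, Mul(Rational(1, 9), Pow(P, 2)), Mul(Rational(173, 9), P)) (Function('U')(P) = Add(-4, Mul(Rational(1, 9), Add(Add(Pow(P, 2), Mul(172, P)), P))) = Add(-4, Mul(Rational(1, 9), Add(Pow(P, 2), Mul(173, P)))) = Add(-4, Add(Mul(Rational(1, 9), Pow(P, 2)), Mul(Rational(173, 9), P))) = Add(-4, Mul(Rational(1, 9), Pow(P, 2)), Mul(Rational(173, 9), P)))
Add(Function('k')(-184, 106), Function('U')(88)) = Add(Add(-87, 106), Add(-4, Mul(Rational(1, 9), Pow(88, 2)), Mul(Rational(173, 9), 88))) = Add(19, Add(-4, Mul(Rational(1, 9), 7744), Rational(15224, 9))) = Add(19, Add(-4, Rational(7744, 9), Rational(15224, 9))) = Add(19, 2548) = 2567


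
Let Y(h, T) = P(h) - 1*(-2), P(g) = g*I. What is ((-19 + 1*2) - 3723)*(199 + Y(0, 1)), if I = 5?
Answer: -751740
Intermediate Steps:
P(g) = 5*g (P(g) = g*5 = 5*g)
Y(h, T) = 2 + 5*h (Y(h, T) = 5*h - 1*(-2) = 5*h + 2 = 2 + 5*h)
((-19 + 1*2) - 3723)*(199 + Y(0, 1)) = ((-19 + 1*2) - 3723)*(199 + (2 + 5*0)) = ((-19 + 2) - 3723)*(199 + (2 + 0)) = (-17 - 3723)*(199 + 2) = -3740*201 = -751740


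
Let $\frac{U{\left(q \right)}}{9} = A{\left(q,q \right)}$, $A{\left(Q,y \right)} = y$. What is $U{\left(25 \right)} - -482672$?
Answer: $482897$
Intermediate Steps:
$U{\left(q \right)} = 9 q$
$U{\left(25 \right)} - -482672 = 9 \cdot 25 - -482672 = 225 + 482672 = 482897$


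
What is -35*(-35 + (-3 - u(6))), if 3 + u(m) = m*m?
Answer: 2485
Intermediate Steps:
u(m) = -3 + m² (u(m) = -3 + m*m = -3 + m²)
-35*(-35 + (-3 - u(6))) = -35*(-35 + (-3 - (-3 + 6²))) = -35*(-35 + (-3 - (-3 + 36))) = -35*(-35 + (-3 - 1*33)) = -35*(-35 + (-3 - 33)) = -35*(-35 - 36) = -35*(-71) = 2485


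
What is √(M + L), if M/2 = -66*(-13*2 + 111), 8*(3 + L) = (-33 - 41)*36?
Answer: 6*I*√321 ≈ 107.5*I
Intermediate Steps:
L = -336 (L = -3 + ((-33 - 41)*36)/8 = -3 + (-74*36)/8 = -3 + (⅛)*(-2664) = -3 - 333 = -336)
M = -11220 (M = 2*(-66*(-13*2 + 111)) = 2*(-66*(-26 + 111)) = 2*(-66*85) = 2*(-5610) = -11220)
√(M + L) = √(-11220 - 336) = √(-11556) = 6*I*√321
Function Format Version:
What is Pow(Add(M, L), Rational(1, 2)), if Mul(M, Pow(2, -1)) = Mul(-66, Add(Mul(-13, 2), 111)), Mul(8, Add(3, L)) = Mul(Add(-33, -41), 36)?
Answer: Mul(6, I, Pow(321, Rational(1, 2))) ≈ Mul(107.50, I)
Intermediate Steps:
L = -336 (L = Add(-3, Mul(Rational(1, 8), Mul(Add(-33, -41), 36))) = Add(-3, Mul(Rational(1, 8), Mul(-74, 36))) = Add(-3, Mul(Rational(1, 8), -2664)) = Add(-3, -333) = -336)
M = -11220 (M = Mul(2, Mul(-66, Add(Mul(-13, 2), 111))) = Mul(2, Mul(-66, Add(-26, 111))) = Mul(2, Mul(-66, 85)) = Mul(2, -5610) = -11220)
Pow(Add(M, L), Rational(1, 2)) = Pow(Add(-11220, -336), Rational(1, 2)) = Pow(-11556, Rational(1, 2)) = Mul(6, I, Pow(321, Rational(1, 2)))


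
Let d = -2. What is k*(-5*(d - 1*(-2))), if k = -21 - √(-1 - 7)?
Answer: 0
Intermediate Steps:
k = -21 - 2*I*√2 (k = -21 - √(-8) = -21 - 2*I*√2 ≈ -21.0 - 2.8284*I)
k*(-5*(d - 1*(-2))) = (-21 - 2*I*√2)*(-5*(-2 - 1*(-2))) = (-21 - 2*I*√2)*(-5*(-2 + 2)) = (-21 - 2*I*√2)*(-5*0) = (-21 - 2*I*√2)*0 = 0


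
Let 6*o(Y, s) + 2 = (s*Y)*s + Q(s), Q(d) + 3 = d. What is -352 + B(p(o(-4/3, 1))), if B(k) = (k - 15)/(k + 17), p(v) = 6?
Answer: -8105/23 ≈ -352.39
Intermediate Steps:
Q(d) = -3 + d
o(Y, s) = -5/6 + s/6 + Y*s**2/6 (o(Y, s) = -1/3 + ((s*Y)*s + (-3 + s))/6 = -1/3 + ((Y*s)*s + (-3 + s))/6 = -1/3 + (Y*s**2 + (-3 + s))/6 = -1/3 + (-3 + s + Y*s**2)/6 = -1/3 + (-1/2 + s/6 + Y*s**2/6) = -5/6 + s/6 + Y*s**2/6)
B(k) = (-15 + k)/(17 + k)
-352 + B(p(o(-4/3, 1))) = -352 + (-15 + 6)/(17 + 6) = -352 - 9/23 = -8105/23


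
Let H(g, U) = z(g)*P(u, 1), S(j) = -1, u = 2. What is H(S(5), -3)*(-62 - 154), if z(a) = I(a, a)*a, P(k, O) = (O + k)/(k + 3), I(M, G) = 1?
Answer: 648/5 ≈ 129.60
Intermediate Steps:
P(k, O) = (O + k)/(3 + k)
z(a) = a (z(a) = 1*a = a)
H(g, U) = 3*g/5 (H(g, U) = g*((1 + 2)/(3 + 2)) = g*(3/5) = g*((⅕)*3) = g*(⅗) = 3*g/5)
H(S(5), -3)*(-62 - 154) = ((⅗)*(-1))*(-62 - 154) = -⅗*(-216) = 648/5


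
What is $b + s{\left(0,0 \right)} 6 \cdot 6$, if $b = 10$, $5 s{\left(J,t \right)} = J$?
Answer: $10$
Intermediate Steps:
$s{\left(J,t \right)} = \frac{J}{5}$
$b + s{\left(0,0 \right)} 6 \cdot 6 = 10 + \frac{1}{5} \cdot 0 \cdot 6 \cdot 6 = 10 + 0 \cdot 36 = 10 + 0 = 10$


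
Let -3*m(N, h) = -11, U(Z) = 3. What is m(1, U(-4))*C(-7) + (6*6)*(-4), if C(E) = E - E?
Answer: -144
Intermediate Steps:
m(N, h) = 11/3 (m(N, h) = -⅓*(-11) = 11/3)
C(E) = 0
m(1, U(-4))*C(-7) + (6*6)*(-4) = (11/3)*0 + (6*6)*(-4) = 0 + 36*(-4) = 0 - 144 = -144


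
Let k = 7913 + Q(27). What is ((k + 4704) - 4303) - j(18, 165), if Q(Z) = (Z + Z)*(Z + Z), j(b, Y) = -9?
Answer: 11239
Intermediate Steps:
Q(Z) = 4*Z**2 (Q(Z) = (2*Z)*(2*Z) = 4*Z**2)
k = 10829 (k = 7913 + 4*27**2 = 7913 + 4*729 = 7913 + 2916 = 10829)
((k + 4704) - 4303) - j(18, 165) = ((10829 + 4704) - 4303) - 1*(-9) = (15533 - 4303) + 9 = 11230 + 9 = 11239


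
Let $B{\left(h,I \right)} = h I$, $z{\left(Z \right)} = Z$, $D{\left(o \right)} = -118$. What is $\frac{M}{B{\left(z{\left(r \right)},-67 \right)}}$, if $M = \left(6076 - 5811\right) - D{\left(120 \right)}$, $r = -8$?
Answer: $\frac{383}{536} \approx 0.71455$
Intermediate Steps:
$M = 383$ ($M = \left(6076 - 5811\right) - -118 = \left(6076 - 5811\right) + 118 = 265 + 118 = 383$)
$B{\left(h,I \right)} = I h$
$\frac{M}{B{\left(z{\left(r \right)},-67 \right)}} = \frac{383}{\left(-67\right) \left(-8\right)} = \frac{383}{536}$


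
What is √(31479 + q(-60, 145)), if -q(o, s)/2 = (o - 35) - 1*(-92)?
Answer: √31485 ≈ 177.44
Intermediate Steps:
q(o, s) = -114 - 2*o (q(o, s) = -2*((o - 35) - 1*(-92)) = -2*((-35 + o) + 92) = -2*(57 + o) = -114 - 2*o)
√(31479 + q(-60, 145)) = √(31479 + (-114 - 2*(-60))) = √(31479 + (-114 + 120)) = √(31479 + 6) = √31485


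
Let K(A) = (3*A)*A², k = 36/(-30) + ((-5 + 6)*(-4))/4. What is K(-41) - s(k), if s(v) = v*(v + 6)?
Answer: -5168866/25 ≈ -2.0675e+5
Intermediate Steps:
k = -11/5 (k = 36*(-1/30) + (1*(-4))*(¼) = -6/5 - 4*¼ = -6/5 - 1 = -11/5 ≈ -2.2000)
s(v) = v*(6 + v)
K(A) = 3*A³
K(-41) - s(k) = 3*(-41)³ - (-11)*(6 - 11/5)/5 = 3*(-68921) - (-11)*19/(5*5) = -206763 - 1*(-209/25) = -206763 + 209/25 = -5168866/25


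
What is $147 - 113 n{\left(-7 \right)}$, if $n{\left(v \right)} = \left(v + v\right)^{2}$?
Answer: $-22001$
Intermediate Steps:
$n{\left(v \right)} = 4 v^{2}$ ($n{\left(v \right)} = \left(2 v\right)^{2} = 4 v^{2}$)
$147 - 113 n{\left(-7 \right)} = 147 - 113 \cdot 4 \left(-7\right)^{2} = 147 - 113 \cdot 4 \cdot 49 = 147 - 22148 = -22001$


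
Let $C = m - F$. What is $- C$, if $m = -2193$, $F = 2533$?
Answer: $4726$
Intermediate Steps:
$C = -4726$ ($C = -2193 - 2533 = -4726$)
$- C = \left(-1\right) \left(-4726\right) = 4726$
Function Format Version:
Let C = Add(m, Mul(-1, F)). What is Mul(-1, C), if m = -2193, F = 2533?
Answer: 4726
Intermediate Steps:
C = -4726 (C = Add(-2193, Mul(-1, 2533)) = Add(-2193, -2533) = -4726)
Mul(-1, C) = Mul(-1, -4726) = 4726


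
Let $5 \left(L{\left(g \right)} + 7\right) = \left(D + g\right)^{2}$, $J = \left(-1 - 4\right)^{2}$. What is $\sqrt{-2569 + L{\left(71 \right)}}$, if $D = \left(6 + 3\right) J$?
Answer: $\frac{12 \sqrt{2595}}{5} \approx 122.26$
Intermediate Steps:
$J = 25$ ($J = \left(-5\right)^{2} = 25$)
$D = 225$ ($D = \left(6 + 3\right) 25 = 9 \cdot 25 = 225$)
$L{\left(g \right)} = -7 + \frac{\left(225 + g\right)^{2}}{5}$
$\sqrt{-2569 + L{\left(71 \right)}} = \sqrt{-2569 - \left(7 - \frac{\left(225 + 71\right)^{2}}{5}\right)} = \sqrt{-2569 - \left(7 - \frac{296^{2}}{5}\right)} = \sqrt{-2569 + \left(-7 + \frac{1}{5} \cdot 87616\right)} = \sqrt{-2569 + \left(-7 + \frac{87616}{5}\right)} = \sqrt{-2569 + \frac{87581}{5}} = \sqrt{\frac{74736}{5}} = \frac{12 \sqrt{2595}}{5}$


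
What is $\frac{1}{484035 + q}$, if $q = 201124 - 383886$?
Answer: $\frac{1}{301273} \approx 3.3192 \cdot 10^{-6}$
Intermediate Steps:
$q = -182762$ ($q = 201124 - 383886 = -182762$)
$\frac{1}{484035 + q} = \frac{1}{484035 - 182762} = \frac{1}{301273}$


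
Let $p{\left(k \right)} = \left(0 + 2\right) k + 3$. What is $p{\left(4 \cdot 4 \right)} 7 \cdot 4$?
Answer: $980$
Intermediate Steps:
$p{\left(k \right)} = 3 + 2 k$ ($p{\left(k \right)} = 2 k + 3 = 3 + 2 k$)
$p{\left(4 \cdot 4 \right)} 7 \cdot 4 = \left(3 + 2 \cdot 4 \cdot 4\right) 7 \cdot 4 = \left(3 + 2 \cdot 16\right) 7 \cdot 4 = \left(3 + 32\right) 7 \cdot 4 = 35 \cdot 7 \cdot 4 = 245 \cdot 4 = 980$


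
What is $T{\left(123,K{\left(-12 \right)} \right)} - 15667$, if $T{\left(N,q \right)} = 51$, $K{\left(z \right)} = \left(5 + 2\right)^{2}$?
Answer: $-15616$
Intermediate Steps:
$K{\left(z \right)} = 49$ ($K{\left(z \right)} = 7^{2} = 49$)
$T{\left(123,K{\left(-12 \right)} \right)} - 15667 = 51 - 15667 = -15616$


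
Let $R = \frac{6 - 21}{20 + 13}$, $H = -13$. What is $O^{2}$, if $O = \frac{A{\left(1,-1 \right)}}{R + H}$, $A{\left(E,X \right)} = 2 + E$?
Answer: $\frac{1089}{21904} \approx 0.049717$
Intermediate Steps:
$R = - \frac{5}{11}$ ($R = - \frac{15}{33} = \left(-15\right) \frac{1}{33} = - \frac{5}{11} \approx -0.45455$)
$O = - \frac{33}{148}$ ($O = \frac{2 + 1}{- \frac{5}{11} - 13} = \frac{1}{- \frac{148}{11}} \cdot 3 = \left(- \frac{11}{148}\right) 3 = - \frac{33}{148} \approx -0.22297$)
$O^{2} = \left(- \frac{33}{148}\right)^{2} = \frac{1089}{21904}$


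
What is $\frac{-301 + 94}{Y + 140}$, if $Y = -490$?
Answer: $\frac{207}{350} \approx 0.59143$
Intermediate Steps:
$\frac{-301 + 94}{Y + 140} = \frac{-301 + 94}{-490 + 140} = - \frac{207}{-350} = \left(-207\right) \left(- \frac{1}{350}\right) = \frac{207}{350}$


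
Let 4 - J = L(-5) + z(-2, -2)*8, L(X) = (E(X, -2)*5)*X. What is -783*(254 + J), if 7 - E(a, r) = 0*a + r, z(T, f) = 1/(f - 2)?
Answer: -379755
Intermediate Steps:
z(T, f) = 1/(-2 + f)
E(a, r) = 7 - r (E(a, r) = 7 - (0*a + r) = 7 - (0 + r) = 7 - r)
L(X) = 45*X (L(X) = ((7 - 1*(-2))*5)*X = ((7 + 2)*5)*X = (9*5)*X = 45*X)
J = 231 (J = 4 - (45*(-5) + 8/(-2 - 2)) = 4 - (-225 + 8/(-4)) = 4 - (-225 - ¼*8) = 4 - (-225 - 2) = 4 - 1*(-227) = 4 + 227 = 231)
-783*(254 + J) = -783*(254 + 231) = -783*485 = -379755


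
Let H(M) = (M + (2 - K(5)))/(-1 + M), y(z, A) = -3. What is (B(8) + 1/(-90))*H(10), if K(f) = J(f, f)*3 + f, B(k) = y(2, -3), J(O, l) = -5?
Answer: -2981/405 ≈ -7.3605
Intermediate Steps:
B(k) = -3
K(f) = -15 + f (K(f) = -5*3 + f = -15 + f)
H(M) = (12 + M)/(-1 + M) (H(M) = (M + (2 - (-15 + 5)))/(-1 + M) = (M + (2 - 1*(-10)))/(-1 + M) = (M + (2 + 10))/(-1 + M) = (M + 12)/(-1 + M) = (12 + M)/(-1 + M))
(B(8) + 1/(-90))*H(10) = (-3 + 1/(-90))*((12 + 10)/(-1 + 10)) = (-3 - 1/90)*(22/9) = -271*22/810 = -271/90*22/9 = -2981/405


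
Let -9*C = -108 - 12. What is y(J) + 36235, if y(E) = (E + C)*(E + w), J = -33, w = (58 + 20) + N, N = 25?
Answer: 104575/3 ≈ 34858.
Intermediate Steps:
w = 103 (w = (58 + 20) + 25 = 78 + 25 = 103)
C = 40/3 (C = -(-108 - 12)/9 = -1/9*(-120) = 40/3 ≈ 13.333)
y(E) = (103 + E)*(40/3 + E) (y(E) = (E + 40/3)*(E + 103) = (40/3 + E)*(103 + E) = (103 + E)*(40/3 + E))
y(J) + 36235 = (4120/3 + (-33)**2 + (349/3)*(-33)) + 36235 = (4120/3 + 1089 - 3839) + 36235 = -4130/3 + 36235 = 104575/3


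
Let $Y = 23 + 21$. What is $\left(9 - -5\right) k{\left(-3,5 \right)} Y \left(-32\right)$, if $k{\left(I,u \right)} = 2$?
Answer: $-39424$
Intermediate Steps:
$Y = 44$
$\left(9 - -5\right) k{\left(-3,5 \right)} Y \left(-32\right) = \left(9 - -5\right) 2 \cdot 44 \left(-32\right) = \left(9 + 5\right) 2 \cdot 44 \left(-32\right) = 14 \cdot 2 \cdot 44 \left(-32\right) = 28 \cdot 44 \left(-32\right) = 1232 \left(-32\right) = -39424$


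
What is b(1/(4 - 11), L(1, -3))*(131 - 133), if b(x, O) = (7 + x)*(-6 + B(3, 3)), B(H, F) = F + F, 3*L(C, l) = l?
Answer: 0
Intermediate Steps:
L(C, l) = l/3
B(H, F) = 2*F
b(x, O) = 0 (b(x, O) = (7 + x)*(-6 + 2*3) = (7 + x)*(-6 + 6) = (7 + x)*0 = 0)
b(1/(4 - 11), L(1, -3))*(131 - 133) = 0*(131 - 133) = 0*(-2) = 0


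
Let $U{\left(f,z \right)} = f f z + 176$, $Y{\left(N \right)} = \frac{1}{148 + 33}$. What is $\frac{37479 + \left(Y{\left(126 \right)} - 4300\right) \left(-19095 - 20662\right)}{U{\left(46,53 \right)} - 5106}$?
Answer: $\frac{15474808521}{9703229} \approx 1594.8$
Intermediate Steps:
$Y{\left(N \right)} = \frac{1}{181}$
$U{\left(f,z \right)} = 176 + z f^{2}$ ($U{\left(f,z \right)} = f^{2} z + 176 = z f^{2} + 176 = 176 + z f^{2}$)
$\frac{37479 + \left(Y{\left(126 \right)} - 4300\right) \left(-19095 - 20662\right)}{U{\left(46,53 \right)} - 5106} = \frac{37479 + \left(\frac{1}{181} - 4300\right) \left(-19095 - 20662\right)}{\left(176 + 53 \cdot 46^{2}\right) - 5106} = \frac{37479 - - \frac{30942833343}{181}}{\left(176 + 53 \cdot 2116\right) - 5106} = \frac{37479 + \frac{30942833343}{181}}{\left(176 + 112148\right) - 5106} = \frac{30949617042}{181 \left(112324 - 5106\right)} = \frac{30949617042}{181 \cdot 107218} = \frac{30949617042}{181} \cdot \frac{1}{107218} = \frac{15474808521}{9703229}$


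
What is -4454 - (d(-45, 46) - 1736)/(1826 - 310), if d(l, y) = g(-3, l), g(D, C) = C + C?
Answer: -3375219/758 ≈ -4452.8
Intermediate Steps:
g(D, C) = 2*C
d(l, y) = 2*l
-4454 - (d(-45, 46) - 1736)/(1826 - 310) = -4454 - (2*(-45) - 1736)/(1826 - 310) = -4454 - (-90 - 1736)/1516 = -4454 - (-1826)/1516 = -4454 - 1*(-913/758) = -4454 + 913/758 = -3375219/758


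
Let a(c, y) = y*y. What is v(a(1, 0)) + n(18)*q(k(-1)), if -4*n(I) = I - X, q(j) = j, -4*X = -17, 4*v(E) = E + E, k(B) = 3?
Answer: -165/16 ≈ -10.313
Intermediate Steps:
a(c, y) = y²
v(E) = E/2 (v(E) = (E + E)/4 = (2*E)/4 = E/2)
X = 17/4 (X = -¼*(-17) = 17/4 ≈ 4.2500)
n(I) = 17/16 - I/4 (n(I) = -(I - 1*17/4)/4 = -(I - 17/4)/4 = -(-17/4 + I)/4 = 17/16 - I/4)
v(a(1, 0)) + n(18)*q(k(-1)) = (½)*0² + (17/16 - ¼*18)*3 = (½)*0 + (17/16 - 9/2)*3 = 0 - 55/16*3 = 0 - 165/16 = -165/16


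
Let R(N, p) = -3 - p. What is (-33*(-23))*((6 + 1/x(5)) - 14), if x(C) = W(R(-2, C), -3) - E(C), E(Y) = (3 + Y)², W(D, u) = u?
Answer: -407583/67 ≈ -6083.3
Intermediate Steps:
x(C) = -3 - (3 + C)²
(-33*(-23))*((6 + 1/x(5)) - 14) = (-33*(-23))*((6 + 1/(-3 - (3 + 5)²)) - 14) = 759*((6 + 1/(-3 - 1*8²)) - 14) = 759*((6 + 1/(-3 - 1*64)) - 14) = 759*((6 + 1/(-3 - 64)) - 14) = 759*((6 + 1/(-67)) - 14) = 759*((6 - 1/67) - 14) = 759*(401/67 - 14) = 759*(-537/67) = -407583/67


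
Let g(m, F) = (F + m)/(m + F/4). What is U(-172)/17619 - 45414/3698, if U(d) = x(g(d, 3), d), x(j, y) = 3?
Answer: -133356362/10859177 ≈ -12.281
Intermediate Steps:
g(m, F) = (F + m)/(m + F/4) (g(m, F) = (F + m)/(m + F*(¼)) = (F + m)/(m + F/4))
U(d) = 3
U(-172)/17619 - 45414/3698 = 3/17619 - 45414/3698 = 3*(1/17619) - 45414*1/3698 = 1/5873 - 22707/1849 = -133356362/10859177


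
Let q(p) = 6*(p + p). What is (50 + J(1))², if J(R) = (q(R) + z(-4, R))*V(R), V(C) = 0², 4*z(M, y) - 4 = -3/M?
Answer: 2500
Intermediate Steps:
z(M, y) = 1 - 3/(4*M) (z(M, y) = 1 + (-3/M)/4 = 1 - 3/(4*M))
q(p) = 12*p (q(p) = 6*(2*p) = 12*p)
V(C) = 0
J(R) = 0 (J(R) = (12*R + (-¾ - 4)/(-4))*0 = (12*R - ¼*(-19/4))*0 = (12*R + 19/16)*0 = (19/16 + 12*R)*0 = 0)
(50 + J(1))² = (50 + 0)² = 50² = 2500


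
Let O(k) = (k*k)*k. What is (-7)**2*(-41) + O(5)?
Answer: -1884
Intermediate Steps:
O(k) = k**3 (O(k) = k**2*k = k**3)
(-7)**2*(-41) + O(5) = (-7)**2*(-41) + 5**3 = 49*(-41) + 125 = -2009 + 125 = -1884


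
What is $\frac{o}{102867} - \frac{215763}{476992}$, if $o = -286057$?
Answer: $- \frac{158641793065}{49066736064} \approx -3.2332$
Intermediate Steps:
$\frac{o}{102867} - \frac{215763}{476992} = - \frac{286057}{102867} - \frac{215763}{476992} = - \frac{158641793065}{49066736064}$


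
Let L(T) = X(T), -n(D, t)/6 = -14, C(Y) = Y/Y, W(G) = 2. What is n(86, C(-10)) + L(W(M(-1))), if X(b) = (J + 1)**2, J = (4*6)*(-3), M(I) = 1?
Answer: 5125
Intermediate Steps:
C(Y) = 1
n(D, t) = 84 (n(D, t) = -6*(-14) = 84)
J = -72 (J = 24*(-3) = -72)
X(b) = 5041 (X(b) = (-72 + 1)**2 = (-71)**2 = 5041)
L(T) = 5041
n(86, C(-10)) + L(W(M(-1))) = 84 + 5041 = 5125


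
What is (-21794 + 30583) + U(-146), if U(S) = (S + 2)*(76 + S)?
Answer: 18869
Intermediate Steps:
U(S) = (2 + S)*(76 + S)
(-21794 + 30583) + U(-146) = (-21794 + 30583) + (152 + (-146)**2 + 78*(-146)) = 8789 + (152 + 21316 - 11388) = 8789 + 10080 = 18869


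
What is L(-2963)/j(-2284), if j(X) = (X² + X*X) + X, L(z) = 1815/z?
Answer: -1815/30907135964 ≈ -5.8724e-8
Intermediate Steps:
j(X) = X + 2*X² (j(X) = (X² + X²) + X = 2*X² + X = X + 2*X²)
L(-2963)/j(-2284) = (1815/(-2963))/((-2284*(1 + 2*(-2284)))) = (1815*(-1/2963))/((-2284*(1 - 4568))) = -1815/(2963*((-2284*(-4567)))) = -1815/2963/10431028 = -1815/2963*1/10431028 = -1815/30907135964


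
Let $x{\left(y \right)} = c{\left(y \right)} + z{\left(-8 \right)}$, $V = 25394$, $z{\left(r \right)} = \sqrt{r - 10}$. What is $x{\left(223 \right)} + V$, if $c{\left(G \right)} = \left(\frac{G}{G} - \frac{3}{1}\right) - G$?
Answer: $25169 + 3 i \sqrt{2} \approx 25169.0 + 4.2426 i$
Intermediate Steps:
$z{\left(r \right)} = \sqrt{-10 + r}$
$c{\left(G \right)} = -2 - G$ ($c{\left(G \right)} = \left(1 - 3\right) - G = -2 - G$)
$x{\left(y \right)} = -2 - y + 3 i \sqrt{2}$ ($x{\left(y \right)} = \left(-2 - y\right) + \sqrt{-10 - 8} = \left(-2 - y\right) + \sqrt{-18} = \left(-2 - y\right) + 3 i \sqrt{2} = -2 - y + 3 i \sqrt{2}$)
$x{\left(223 \right)} + V = \left(-2 - 223 + 3 i \sqrt{2}\right) + 25394 = \left(-225 + 3 i \sqrt{2}\right) + 25394 = 25169 + 3 i \sqrt{2}$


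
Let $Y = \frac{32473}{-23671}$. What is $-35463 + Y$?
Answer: $- \frac{839477146}{23671} \approx -35464.0$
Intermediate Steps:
$Y = - \frac{32473}{23671}$ ($Y = 32473 \left(- \frac{1}{23671}\right) = - \frac{32473}{23671} \approx -1.3718$)
$-35463 + Y = -35463 - \frac{32473}{23671} = - \frac{839477146}{23671}$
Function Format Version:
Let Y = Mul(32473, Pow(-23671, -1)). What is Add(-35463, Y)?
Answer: Rational(-839477146, 23671) ≈ -35464.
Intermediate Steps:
Y = Rational(-32473, 23671) (Y = Mul(32473, Rational(-1, 23671)) = Rational(-32473, 23671) ≈ -1.3718)
Add(-35463, Y) = Add(-35463, Rational(-32473, 23671)) = Rational(-839477146, 23671)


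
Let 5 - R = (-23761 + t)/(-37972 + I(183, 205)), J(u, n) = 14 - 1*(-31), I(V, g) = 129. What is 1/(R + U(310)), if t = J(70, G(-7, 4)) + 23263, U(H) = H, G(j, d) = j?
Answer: 37843/11920092 ≈ 0.0031747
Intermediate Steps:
J(u, n) = 45 (J(u, n) = 14 + 31 = 45)
t = 23308 (t = 45 + 23263 = 23308)
R = 188762/37843 (R = 5 - (-23761 + 23308)/(-37972 + 129) = 5 - (-453)/(-37843) = 5 - (-453)*(-1)/37843 = 5 - 1*453/37843 = 5 - 453/37843 = 188762/37843 ≈ 4.9880)
1/(R + U(310)) = 1/(188762/37843 + 310) = 1/(11920092/37843) = 37843/11920092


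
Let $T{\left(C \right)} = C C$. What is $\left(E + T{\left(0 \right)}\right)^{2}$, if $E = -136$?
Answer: $18496$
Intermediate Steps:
$T{\left(C \right)} = C^{2}$
$\left(E + T{\left(0 \right)}\right)^{2} = \left(-136 + 0^{2}\right)^{2} = \left(-136 + 0\right)^{2} = \left(-136\right)^{2} = 18496$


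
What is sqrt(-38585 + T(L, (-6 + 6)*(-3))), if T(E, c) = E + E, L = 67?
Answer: I*sqrt(38451) ≈ 196.09*I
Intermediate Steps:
T(E, c) = 2*E
sqrt(-38585 + T(L, (-6 + 6)*(-3))) = sqrt(-38585 + 2*67) = sqrt(-38585 + 134) = sqrt(-38451) = I*sqrt(38451)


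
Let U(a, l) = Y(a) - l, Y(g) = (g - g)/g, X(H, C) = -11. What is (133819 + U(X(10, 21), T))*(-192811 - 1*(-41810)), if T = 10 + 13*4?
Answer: -20197440757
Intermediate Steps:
T = 62 (T = 10 + 52 = 62)
Y(g) = 0 (Y(g) = 0/g = 0)
U(a, l) = -l (U(a, l) = 0 - l = -l)
(133819 + U(X(10, 21), T))*(-192811 - 1*(-41810)) = (133819 - 1*62)*(-192811 - 1*(-41810)) = (133819 - 62)*(-192811 + 41810) = 133757*(-151001) = -20197440757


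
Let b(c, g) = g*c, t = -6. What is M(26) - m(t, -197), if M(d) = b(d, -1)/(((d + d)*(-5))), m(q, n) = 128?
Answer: -1279/10 ≈ -127.90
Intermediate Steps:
b(c, g) = c*g
M(d) = 1/10 (M(d) = (d*(-1))/(((d + d)*(-5))) = (-d)/(((2*d)*(-5))) = (-d)/((-10*d)) = (-d)*(-1/(10*d)) = 1/10)
M(26) - m(t, -197) = 1/10 - 1*128 = 1/10 - 128 = -1279/10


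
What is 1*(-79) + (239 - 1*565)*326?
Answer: -106355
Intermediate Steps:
1*(-79) + (239 - 1*565)*326 = -79 + (239 - 565)*326 = -79 - 326*326 = -79 - 106276 = -106355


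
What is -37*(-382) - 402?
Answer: 13732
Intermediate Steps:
-37*(-382) - 402 = 14134 - 402 = 13732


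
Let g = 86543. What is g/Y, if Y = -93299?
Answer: -86543/93299 ≈ -0.92759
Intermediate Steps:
g/Y = 86543/(-93299) = 86543*(-1/93299) = -86543/93299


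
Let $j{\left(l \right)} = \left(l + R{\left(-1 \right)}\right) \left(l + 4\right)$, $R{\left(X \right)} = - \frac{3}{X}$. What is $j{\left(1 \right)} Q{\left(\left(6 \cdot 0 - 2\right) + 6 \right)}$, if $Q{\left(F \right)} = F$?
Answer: $80$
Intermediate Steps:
$j{\left(l \right)} = \left(3 + l\right) \left(4 + l\right)$ ($j{\left(l \right)} = \left(l - \frac{3}{-1}\right) \left(l + 4\right) = \left(l - -3\right) \left(4 + l\right) = \left(l + 3\right) \left(4 + l\right) = \left(3 + l\right) \left(4 + l\right)$)
$j{\left(1 \right)} Q{\left(\left(6 \cdot 0 - 2\right) + 6 \right)} = \left(12 + 1^{2} + 7 \cdot 1\right) \left(\left(6 \cdot 0 - 2\right) + 6\right) = \left(12 + 1 + 7\right) \left(\left(0 - 2\right) + 6\right) = 20 \left(-2 + 6\right) = 20 \cdot 4 = 80$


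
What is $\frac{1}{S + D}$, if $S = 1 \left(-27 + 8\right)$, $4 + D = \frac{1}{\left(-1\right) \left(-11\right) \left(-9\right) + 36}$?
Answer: $- \frac{63}{1450} \approx -0.043448$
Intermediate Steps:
$D = - \frac{253}{63}$ ($D = -4 + \frac{1}{\left(-1\right) \left(-11\right) \left(-9\right) + 36} = -4 + \frac{1}{11 \left(-9\right) + 36} = -4 + \frac{1}{-99 + 36} = -4 + \frac{1}{-63} = -4 - \frac{1}{63} = - \frac{253}{63} \approx -4.0159$)
$S = -19$ ($S = 1 \left(-19\right) = -19$)
$\frac{1}{S + D} = \frac{1}{-19 - \frac{253}{63}} = \frac{1}{- \frac{1450}{63}} = - \frac{63}{1450}$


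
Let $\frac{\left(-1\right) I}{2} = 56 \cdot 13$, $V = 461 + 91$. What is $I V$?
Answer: $-803712$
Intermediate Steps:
$V = 552$
$I = -1456$ ($I = - 2 \cdot 56 \cdot 13 = \left(-2\right) 728 = -1456$)
$I V = \left(-1456\right) 552 = -803712$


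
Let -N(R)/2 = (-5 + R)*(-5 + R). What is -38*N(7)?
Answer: 304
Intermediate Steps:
N(R) = -2*(-5 + R)**2 (N(R) = -2*(-5 + R)*(-5 + R) = -2*(-5 + R)**2)
-38*N(7) = -(-76)*(-5 + 7)**2 = -(-76)*2**2 = -(-76)*4 = -38*(-8) = 304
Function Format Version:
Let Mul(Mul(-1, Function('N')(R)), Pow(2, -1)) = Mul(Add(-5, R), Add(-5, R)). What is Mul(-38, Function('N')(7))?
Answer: 304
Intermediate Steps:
Function('N')(R) = Mul(-2, Pow(Add(-5, R), 2)) (Function('N')(R) = Mul(-2, Mul(Add(-5, R), Add(-5, R))) = Mul(-2, Pow(Add(-5, R), 2)))
Mul(-38, Function('N')(7)) = Mul(-38, Mul(-2, Pow(Add(-5, 7), 2))) = Mul(-38, Mul(-2, Pow(2, 2))) = Mul(-38, Mul(-2, 4)) = Mul(-38, -8) = 304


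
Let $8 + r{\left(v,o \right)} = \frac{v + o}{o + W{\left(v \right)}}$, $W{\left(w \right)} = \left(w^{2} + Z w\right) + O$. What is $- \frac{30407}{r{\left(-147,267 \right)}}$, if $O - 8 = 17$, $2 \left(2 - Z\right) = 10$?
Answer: $\frac{339676597}{89308} \approx 3803.4$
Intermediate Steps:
$Z = -3$ ($Z = 2 - 5 = -3$)
$O = 25$ ($O = 8 + 17 = 25$)
$W{\left(w \right)} = 25 + w^{2} - 3 w$ ($W{\left(w \right)} = \left(w^{2} - 3 w\right) + 25 = 25 + w^{2} - 3 w$)
$r{\left(v,o \right)} = -8 + \frac{o + v}{25 + o + v^{2} - 3 v}$ ($r{\left(v,o \right)} = -8 + \frac{v + o}{o + \left(25 + v^{2} - 3 v\right)} = -8 + \frac{o + v}{25 + o + v^{2} - 3 v}$)
$- \frac{30407}{r{\left(-147,267 \right)}} = - \frac{30407}{\frac{1}{25 + 267 + \left(-147\right)^{2} - -441} \left(-200 - 8 \left(-147\right)^{2} - 1869 + 25 \left(-147\right)\right)} = - \frac{30407}{\frac{1}{25 + 267 + 21609 + 441} \left(-200 - 172872 - 1869 - 3675\right)} = - \frac{30407}{\frac{1}{22342} \left(-200 - 172872 - 1869 - 3675\right)} = - \frac{30407}{\frac{1}{22342} \left(-178616\right)} = - \frac{30407}{- \frac{89308}{11171}} = \left(-30407\right) \left(- \frac{11171}{89308}\right) = \frac{339676597}{89308}$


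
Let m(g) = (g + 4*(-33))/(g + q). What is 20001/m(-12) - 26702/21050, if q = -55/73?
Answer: 65281651021/36879600 ≈ 1770.1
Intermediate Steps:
q = -55/73 (q = -55*1/73 = -55/73 ≈ -0.75342)
m(g) = (-132 + g)/(-55/73 + g) (m(g) = (g + 4*(-33))/(g - 55/73) = (g - 132)/(-55/73 + g) = (-132 + g)/(-55/73 + g))
20001/m(-12) - 26702/21050 = 20001/((73*(-132 - 12)/(-55 + 73*(-12)))) - 26702/21050 = 20001/((73*(-144)/(-55 - 876))) - 26702*1/21050 = 20001/((73*(-144)/(-931))) - 13351/10525 = 20001/((73*(-1/931)*(-144))) - 13351/10525 = 20001/(10512/931) - 13351/10525 = 20001*(931/10512) - 13351/10525 = 6206977/3504 - 13351/10525 = 65281651021/36879600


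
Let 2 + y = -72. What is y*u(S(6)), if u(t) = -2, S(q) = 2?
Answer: 148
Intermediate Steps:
y = -74 (y = -2 - 72 = -74)
y*u(S(6)) = -74*(-2) = 148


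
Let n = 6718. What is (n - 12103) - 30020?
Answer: -35405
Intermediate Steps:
(n - 12103) - 30020 = (6718 - 12103) - 30020 = -5385 - 30020 = -35405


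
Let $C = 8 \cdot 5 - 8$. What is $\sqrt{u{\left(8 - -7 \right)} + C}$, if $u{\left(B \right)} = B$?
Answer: $\sqrt{47} \approx 6.8557$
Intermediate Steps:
$C = 32$ ($C = 40 - 8 = 32$)
$\sqrt{u{\left(8 - -7 \right)} + C} = \sqrt{\left(8 - -7\right) + 32} = \sqrt{\left(8 + 7\right) + 32} = \sqrt{15 + 32} = \sqrt{47}$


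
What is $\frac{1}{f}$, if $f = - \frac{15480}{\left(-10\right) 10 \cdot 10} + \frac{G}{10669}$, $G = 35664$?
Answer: $\frac{266725}{5020503} \approx 0.053127$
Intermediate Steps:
$f = \frac{5020503}{266725}$ ($f = - \frac{15480}{\left(-10\right) 10 \cdot 10} + \frac{35664}{10669} = - \frac{15480}{\left(-100\right) 10} + 35664 \cdot \frac{1}{10669} = - \frac{15480}{-1000} + \frac{35664}{10669} = \left(-15480\right) \left(- \frac{1}{1000}\right) + \frac{35664}{10669} = \frac{387}{25} + \frac{35664}{10669} = \frac{5020503}{266725} \approx 18.823$)
$\frac{1}{f} = \frac{1}{\frac{5020503}{266725}} = \frac{266725}{5020503}$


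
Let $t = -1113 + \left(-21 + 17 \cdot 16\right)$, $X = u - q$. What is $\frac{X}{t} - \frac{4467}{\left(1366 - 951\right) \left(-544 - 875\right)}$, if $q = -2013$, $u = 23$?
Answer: $- \frac{199186551}{84603145} \approx -2.3544$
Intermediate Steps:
$X = 2036$ ($X = 23 - -2013 = 23 + 2013 = 2036$)
$t = -862$ ($t = -1113 + \left(-21 + 272\right) = -1113 + 251 = -862$)
$\frac{X}{t} - \frac{4467}{\left(1366 - 951\right) \left(-544 - 875\right)} = \frac{2036}{-862} - \frac{4467}{\left(1366 - 951\right) \left(-544 - 875\right)} = 2036 \left(- \frac{1}{862}\right) - \frac{4467}{415 \left(-1419\right)} = - \frac{1018}{431} - \frac{4467}{-588885} = - \frac{1018}{431} - - \frac{1489}{196295} = - \frac{1018}{431} + \frac{1489}{196295} = - \frac{199186551}{84603145}$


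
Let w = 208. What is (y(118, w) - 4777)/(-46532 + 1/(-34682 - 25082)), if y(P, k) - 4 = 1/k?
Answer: 14833170803/144608799348 ≈ 0.10257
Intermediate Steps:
y(P, k) = 4 + 1/k
(y(118, w) - 4777)/(-46532 + 1/(-34682 - 25082)) = ((4 + 1/208) - 4777)/(-46532 + 1/(-34682 - 25082)) = ((4 + 1/208) - 4777)/(-46532 + 1/(-59764)) = (833/208 - 4777)/(-46532 - 1/59764) = -992783/(208*(-2780938449/59764)) = -992783/208*(-59764/2780938449) = 14833170803/144608799348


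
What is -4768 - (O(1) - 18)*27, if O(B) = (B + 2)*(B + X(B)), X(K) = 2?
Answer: -4525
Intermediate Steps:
O(B) = (2 + B)² (O(B) = (B + 2)*(B + 2) = (2 + B)*(2 + B) = (2 + B)²)
-4768 - (O(1) - 18)*27 = -4768 - ((4 + 1² + 4*1) - 18)*27 = -4768 - ((4 + 1 + 4) - 18)*27 = -4768 - (9 - 18)*27 = -4768 - (-9)*27 = -4768 - 1*(-243) = -4768 + 243 = -4525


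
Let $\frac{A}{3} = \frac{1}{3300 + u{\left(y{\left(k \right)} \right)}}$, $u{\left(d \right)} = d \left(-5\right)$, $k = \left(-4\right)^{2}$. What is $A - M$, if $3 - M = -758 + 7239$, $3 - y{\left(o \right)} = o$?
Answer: $\frac{21798473}{3365} \approx 6478.0$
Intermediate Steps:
$k = 16$
$y{\left(o \right)} = 3 - o$
$u{\left(d \right)} = - 5 d$
$A = \frac{3}{3365}$ ($A = \frac{3}{3300 - 5 \left(3 - 16\right)} = \frac{3}{3300 - -65} = \frac{3}{3300 + 65} = \frac{3}{3365} \approx 0.00089153$)
$M = -6478$ ($M = 3 - \left(-758 + 7239\right) = 3 - 6481 = -6478$)
$A - M = \frac{3}{3365} - -6478 = \frac{3}{3365} + 6478 = \frac{21798473}{3365}$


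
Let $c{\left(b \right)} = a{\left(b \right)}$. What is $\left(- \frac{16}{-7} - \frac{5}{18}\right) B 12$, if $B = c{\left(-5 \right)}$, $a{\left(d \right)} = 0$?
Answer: $0$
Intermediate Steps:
$c{\left(b \right)} = 0$
$B = 0$
$\left(- \frac{16}{-7} - \frac{5}{18}\right) B 12 = \left(- \frac{16}{-7} - \frac{5}{18}\right) 0 \cdot 12 = \left(\left(-16\right) \left(- \frac{1}{7}\right) - \frac{5}{18}\right) 0 \cdot 12 = \left(\frac{16}{7} - \frac{5}{18}\right) 0 \cdot 12 = \frac{253}{126} \cdot 0 \cdot 12 = 0 \cdot 12 = 0$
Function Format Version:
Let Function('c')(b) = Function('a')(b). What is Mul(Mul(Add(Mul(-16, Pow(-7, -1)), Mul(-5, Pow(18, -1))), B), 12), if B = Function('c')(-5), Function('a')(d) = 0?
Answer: 0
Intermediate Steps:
Function('c')(b) = 0
B = 0
Mul(Mul(Add(Mul(-16, Pow(-7, -1)), Mul(-5, Pow(18, -1))), B), 12) = Mul(Mul(Add(Mul(-16, Pow(-7, -1)), Mul(-5, Pow(18, -1))), 0), 12) = Mul(Mul(Add(Mul(-16, Rational(-1, 7)), Mul(-5, Rational(1, 18))), 0), 12) = Mul(Mul(Add(Rational(16, 7), Rational(-5, 18)), 0), 12) = Mul(Mul(Rational(253, 126), 0), 12) = Mul(0, 12) = 0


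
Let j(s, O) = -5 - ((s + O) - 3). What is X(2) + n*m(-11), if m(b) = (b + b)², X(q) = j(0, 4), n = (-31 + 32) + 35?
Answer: 17418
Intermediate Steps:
n = 36 (n = 1 + 35 = 36)
j(s, O) = -2 - O - s (j(s, O) = -5 - ((O + s) - 3) = -5 - (-3 + O + s) = -5 + (3 - O - s) = -2 - O - s)
X(q) = -6 (X(q) = -2 - 1*4 - 1*0 = -2 - 4 + 0 = -6)
m(b) = 4*b² (m(b) = (2*b)² = 4*b²)
X(2) + n*m(-11) = -6 + 36*(4*(-11)²) = -6 + 36*(4*121) = -6 + 36*484 = -6 + 17424 = 17418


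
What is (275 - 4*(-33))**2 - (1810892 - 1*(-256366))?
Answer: -1901609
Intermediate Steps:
(275 - 4*(-33))**2 - (1810892 - 1*(-256366)) = (275 + 132)**2 - (1810892 + 256366) = 407**2 - 1*2067258 = 165649 - 2067258 = -1901609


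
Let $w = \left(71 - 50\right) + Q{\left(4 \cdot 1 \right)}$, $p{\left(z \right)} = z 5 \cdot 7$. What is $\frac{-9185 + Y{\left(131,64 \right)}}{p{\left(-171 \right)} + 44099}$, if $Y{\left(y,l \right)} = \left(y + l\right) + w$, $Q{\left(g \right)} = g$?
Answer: $- \frac{8965}{38114} \approx -0.23522$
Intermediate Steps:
$p{\left(z \right)} = 35 z$ ($p{\left(z \right)} = 5 z 7 = 35 z$)
$w = 25$ ($w = \left(71 - 50\right) + 4 \cdot 1 = 21 + 4 = 25$)
$Y{\left(y,l \right)} = 25 + l + y$ ($Y{\left(y,l \right)} = \left(y + l\right) + 25 = \left(l + y\right) + 25 = 25 + l + y$)
$\frac{-9185 + Y{\left(131,64 \right)}}{p{\left(-171 \right)} + 44099} = \frac{-9185 + \left(25 + 64 + 131\right)}{35 \left(-171\right) + 44099} = \frac{-9185 + 220}{-5985 + 44099} = - \frac{8965}{38114}$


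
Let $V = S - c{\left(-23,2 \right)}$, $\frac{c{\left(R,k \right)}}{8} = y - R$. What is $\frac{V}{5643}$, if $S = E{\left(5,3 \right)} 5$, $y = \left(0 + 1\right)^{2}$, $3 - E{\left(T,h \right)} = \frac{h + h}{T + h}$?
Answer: $- \frac{241}{7524} \approx -0.032031$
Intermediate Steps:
$E{\left(T,h \right)} = 3 - \frac{2 h}{T + h}$ ($E{\left(T,h \right)} = 3 - \frac{h + h}{T + h} = 3 - \frac{2 h}{T + h}$)
$y = 1$ ($y = 1^{2} = 1$)
$c{\left(R,k \right)} = 8 - 8 R$ ($c{\left(R,k \right)} = 8 \left(1 - R\right) = 8 - 8 R$)
$S = \frac{45}{4}$ ($S = \frac{3 + 3 \cdot 5}{5 + 3} \cdot 5 = \frac{3 + 15}{8} \cdot 5 = \frac{1}{8} \cdot 18 \cdot 5 = \frac{9}{4} \cdot 5 = \frac{45}{4} \approx 11.25$)
$V = - \frac{723}{4}$ ($V = \frac{45}{4} - \left(8 - -184\right) = \frac{45}{4} - \left(8 + 184\right) = \frac{45}{4} - 192 = - \frac{723}{4} \approx -180.75$)
$\frac{V}{5643} = - \frac{723}{4 \cdot 5643} = \left(- \frac{723}{4}\right) \frac{1}{5643} = - \frac{241}{7524}$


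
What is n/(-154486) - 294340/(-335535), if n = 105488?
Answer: 1007649316/5183546001 ≈ 0.19439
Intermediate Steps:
n/(-154486) - 294340/(-335535) = 105488/(-154486) - 294340/(-335535) = 105488*(-1/154486) - 294340*(-1/335535) = -52744/77243 + 58868/67107 = 1007649316/5183546001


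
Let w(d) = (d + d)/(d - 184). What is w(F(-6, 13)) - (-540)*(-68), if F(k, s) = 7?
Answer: -6499454/177 ≈ -36720.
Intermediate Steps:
w(d) = 2*d/(-184 + d) (w(d) = (2*d)/(-184 + d) = 2*d/(-184 + d))
w(F(-6, 13)) - (-540)*(-68) = 2*7/(-184 + 7) - (-540)*(-68) = 2*7/(-177) - 1*36720 = 2*7*(-1/177) - 36720 = -14/177 - 36720 = -6499454/177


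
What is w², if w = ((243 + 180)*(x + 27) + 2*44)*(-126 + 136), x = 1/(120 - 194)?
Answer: 18115366126225/1369 ≈ 1.3233e+10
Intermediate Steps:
x = -1/74 (x = 1/(-74) = -1/74 ≈ -0.013514)
w = 4256215/37 (w = ((243 + 180)*(-1/74 + 27) + 2*44)*(-126 + 136) = (423*(1997/74) + 88)*10 = (844731/74 + 88)*10 = (851243/74)*10 = 4256215/37 ≈ 1.1503e+5)
w² = (4256215/37)² = 18115366126225/1369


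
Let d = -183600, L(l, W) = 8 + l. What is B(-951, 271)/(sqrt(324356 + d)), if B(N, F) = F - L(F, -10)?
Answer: -4*sqrt(35189)/35189 ≈ -0.021323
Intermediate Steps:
B(N, F) = -8 (B(N, F) = F - (8 + F) = F + (-8 - F) = -8)
B(-951, 271)/(sqrt(324356 + d)) = -8/sqrt(324356 - 183600) = -8*sqrt(35189)/70378 = -4*sqrt(35189)/35189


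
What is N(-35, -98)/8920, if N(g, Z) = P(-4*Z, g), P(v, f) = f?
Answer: -7/1784 ≈ -0.0039238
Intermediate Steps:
N(g, Z) = g
N(-35, -98)/8920 = -35/8920 = -35*1/8920 = -7/1784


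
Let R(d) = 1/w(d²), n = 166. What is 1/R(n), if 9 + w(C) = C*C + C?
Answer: 759360683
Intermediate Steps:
w(C) = -9 + C + C² (w(C) = -9 + (C*C + C) = -9 + (C² + C) = -9 + (C + C²) = -9 + C + C²)
R(d) = 1/(-9 + d² + d⁴) (R(d) = 1/(-9 + d² + (d²)²) = 1/(-9 + d² + d⁴))
1/R(n) = 1/(1/(-9 + 166² + 166⁴)) = 1/(1/(-9 + 27556 + 759333136)) = 1/(1/759360683) = 759360683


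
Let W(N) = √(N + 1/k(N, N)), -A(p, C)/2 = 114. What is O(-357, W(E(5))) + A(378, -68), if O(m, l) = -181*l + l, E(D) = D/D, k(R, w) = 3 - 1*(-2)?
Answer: -228 - 36*√30 ≈ -425.18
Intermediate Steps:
k(R, w) = 5 (k(R, w) = 3 + 2 = 5)
A(p, C) = -228 (A(p, C) = -2*114 = -228)
E(D) = 1
W(N) = √(⅕ + N) (W(N) = √(N + 1/5) = √(N + ⅕) = √(⅕ + N))
O(m, l) = -180*l
O(-357, W(E(5))) + A(378, -68) = -36*√(5 + 25*1) - 228 = -36*√(5 + 25) - 228 = -36*√30 - 228 = -228 - 36*√30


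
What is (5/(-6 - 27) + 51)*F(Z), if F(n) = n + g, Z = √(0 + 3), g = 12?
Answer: 6712/11 + 1678*√3/33 ≈ 698.25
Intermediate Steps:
Z = √3 ≈ 1.7320
F(n) = 12 + n (F(n) = n + 12 = 12 + n)
(5/(-6 - 27) + 51)*F(Z) = (5/(-6 - 27) + 51)*(12 + √3) = (5/(-33) + 51)*(12 + √3) = (5*(-1/33) + 51)*(12 + √3) = (-5/33 + 51)*(12 + √3) = 1678*(12 + √3)/33 = 6712/11 + 1678*√3/33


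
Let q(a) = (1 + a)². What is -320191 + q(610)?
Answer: 53130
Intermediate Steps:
-320191 + q(610) = -320191 + (1 + 610)² = -320191 + 611² = -320191 + 373321 = 53130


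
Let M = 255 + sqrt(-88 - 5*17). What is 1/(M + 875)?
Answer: 1130/1277073 - I*sqrt(173)/1277073 ≈ 0.00088484 - 1.0299e-5*I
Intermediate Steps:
M = 255 + I*sqrt(173) (M = 255 + sqrt(-88 - 85) = 255 + sqrt(-173) = 255 + I*sqrt(173) ≈ 255.0 + 13.153*I)
1/(M + 875) = 1/((255 + I*sqrt(173)) + 875) = 1/(1130 + I*sqrt(173))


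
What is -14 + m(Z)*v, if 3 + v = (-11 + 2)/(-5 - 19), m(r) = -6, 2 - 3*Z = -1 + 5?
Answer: 7/4 ≈ 1.7500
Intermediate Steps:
Z = -⅔ (Z = ⅔ - (-1 + 5)/3 = ⅔ - ⅓*4 = ⅔ - 4/3 = -⅔ ≈ -0.66667)
v = -21/8 (v = -3 + (-11 + 2)/(-5 - 19) = -3 - 9/(-24) = -3 - 9*(-1/24) = -3 + 3/8 = -21/8 ≈ -2.6250)
-14 + m(Z)*v = -14 - 6*(-21/8) = -14 + 63/4 = 7/4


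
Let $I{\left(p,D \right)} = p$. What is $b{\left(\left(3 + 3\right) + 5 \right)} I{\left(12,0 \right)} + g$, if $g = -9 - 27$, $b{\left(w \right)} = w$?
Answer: $96$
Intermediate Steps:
$g = -36$
$b{\left(\left(3 + 3\right) + 5 \right)} I{\left(12,0 \right)} + g = \left(\left(3 + 3\right) + 5\right) 12 - 36 = \left(6 + 5\right) 12 - 36 = 11 \cdot 12 - 36 = 132 - 36 = 96$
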